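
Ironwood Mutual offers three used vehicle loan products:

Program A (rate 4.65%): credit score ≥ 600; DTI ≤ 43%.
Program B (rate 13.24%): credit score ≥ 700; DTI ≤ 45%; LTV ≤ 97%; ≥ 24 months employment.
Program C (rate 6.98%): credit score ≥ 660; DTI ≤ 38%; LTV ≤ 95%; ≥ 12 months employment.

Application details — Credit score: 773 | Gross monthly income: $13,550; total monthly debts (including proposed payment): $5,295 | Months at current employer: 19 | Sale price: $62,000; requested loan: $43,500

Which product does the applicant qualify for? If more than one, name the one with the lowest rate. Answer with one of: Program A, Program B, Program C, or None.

Program A

DTI = 5,295/13,550 = 39.1%.
LTV = 43,500/62,000 = 70.2%.
Program A: score 773 ≥ 600; DTI 39.1% ≤ 43% → qualifies.
Program B: score 773 ≥ 700; DTI 39.1% ≤ 45%; LTV 70.2% ≤ 97%; employment 19 < 24 mo → does not qualify.
Program C: score 773 ≥ 660; DTI 39.1% > 38%; LTV 70.2% ≤ 95%; employment 19 ≥ 12 mo → does not qualify.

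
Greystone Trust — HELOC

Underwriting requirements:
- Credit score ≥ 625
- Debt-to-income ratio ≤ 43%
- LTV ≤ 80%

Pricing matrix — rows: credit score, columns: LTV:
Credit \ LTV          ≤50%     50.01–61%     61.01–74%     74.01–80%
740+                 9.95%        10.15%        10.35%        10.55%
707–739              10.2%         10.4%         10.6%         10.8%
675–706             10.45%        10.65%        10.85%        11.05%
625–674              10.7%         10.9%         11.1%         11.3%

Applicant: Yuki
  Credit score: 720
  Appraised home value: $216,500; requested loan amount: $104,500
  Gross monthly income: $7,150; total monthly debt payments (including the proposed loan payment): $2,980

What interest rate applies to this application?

Credit score 720 ≥ 625; DTI: 2,980 ÷ 7,150 = 41.7%, within the 43% cap
Loan-to-value = 104,500/216,500 = 48.3% — pass (80% max)
Row: 720 falls in 707–739. Column: 48.3% falls in ≤50%. Rate = 10.2%.

10.2%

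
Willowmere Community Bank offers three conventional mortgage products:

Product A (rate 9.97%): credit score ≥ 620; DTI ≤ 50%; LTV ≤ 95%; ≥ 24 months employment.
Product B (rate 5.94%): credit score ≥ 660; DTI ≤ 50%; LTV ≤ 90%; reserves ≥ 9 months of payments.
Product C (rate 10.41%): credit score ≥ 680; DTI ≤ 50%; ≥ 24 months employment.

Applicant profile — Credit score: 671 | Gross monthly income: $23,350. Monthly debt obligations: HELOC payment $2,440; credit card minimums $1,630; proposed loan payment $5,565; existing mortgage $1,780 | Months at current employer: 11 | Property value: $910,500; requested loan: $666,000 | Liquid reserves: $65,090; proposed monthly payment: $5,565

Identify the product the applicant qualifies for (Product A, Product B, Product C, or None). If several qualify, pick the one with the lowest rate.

Product B

Total debts = (2,440 + 1,630 + 5,565 + 1,780) = 11,415; DTI = 11,415/23,350 = 48.9%.
LTV = 666,000/910,500 = 73.1%.
Reserves = 65,090/5,565 = 11.7 months.
Product A: score 671 ≥ 620; DTI 48.9% ≤ 50%; LTV 73.1% ≤ 95%; employment 11 < 24 mo → does not qualify.
Product B: score 671 ≥ 660; DTI 48.9% ≤ 50%; LTV 73.1% ≤ 90%; reserves 11.7 ≥ 9 mo → qualifies.
Product C: score 671 < 680; DTI 48.9% ≤ 50%; employment 11 < 24 mo → does not qualify.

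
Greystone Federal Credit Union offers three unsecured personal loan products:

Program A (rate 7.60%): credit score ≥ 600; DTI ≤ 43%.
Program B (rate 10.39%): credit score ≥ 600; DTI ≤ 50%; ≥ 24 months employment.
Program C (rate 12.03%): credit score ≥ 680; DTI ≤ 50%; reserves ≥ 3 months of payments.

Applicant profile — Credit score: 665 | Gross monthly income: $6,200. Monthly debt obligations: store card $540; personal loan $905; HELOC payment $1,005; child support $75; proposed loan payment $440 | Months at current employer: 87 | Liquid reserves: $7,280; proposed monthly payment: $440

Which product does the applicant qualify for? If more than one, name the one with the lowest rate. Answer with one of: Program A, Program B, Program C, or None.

Program B

Total debts = (540 + 905 + 1,005 + 75 + 440) = 2,965; DTI = 2,965/6,200 = 47.8%.
Reserves = 7,280/440 = 16.5 months.
Program A: score 665 ≥ 600; DTI 47.8% > 43% → does not qualify.
Program B: score 665 ≥ 600; DTI 47.8% ≤ 50%; employment 87 ≥ 24 mo → qualifies.
Program C: score 665 < 680; DTI 47.8% ≤ 50%; reserves 16.5 ≥ 3 mo → does not qualify.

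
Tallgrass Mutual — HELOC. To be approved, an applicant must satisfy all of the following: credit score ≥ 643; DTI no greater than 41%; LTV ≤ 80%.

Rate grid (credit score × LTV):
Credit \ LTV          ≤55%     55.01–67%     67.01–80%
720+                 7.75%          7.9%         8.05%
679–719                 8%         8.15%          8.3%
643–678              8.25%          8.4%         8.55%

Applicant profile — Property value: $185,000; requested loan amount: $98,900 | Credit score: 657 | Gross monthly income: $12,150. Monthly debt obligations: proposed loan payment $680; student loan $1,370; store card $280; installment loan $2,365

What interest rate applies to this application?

8.25%

Credit score 657 ≥ 643; Total monthly debts = (680 + 1,370 + 280 + 2,365) = 4,695. Debt-to-income = 4,695/12,150 = 38.6% — meets 41% limit
Loan-to-value = 98,900/185,000 = 53.5% — pass (80% max)
Credit 657 → row 643–678; LTV 53.5% → column ≤55%. Grid cell → 8.25%.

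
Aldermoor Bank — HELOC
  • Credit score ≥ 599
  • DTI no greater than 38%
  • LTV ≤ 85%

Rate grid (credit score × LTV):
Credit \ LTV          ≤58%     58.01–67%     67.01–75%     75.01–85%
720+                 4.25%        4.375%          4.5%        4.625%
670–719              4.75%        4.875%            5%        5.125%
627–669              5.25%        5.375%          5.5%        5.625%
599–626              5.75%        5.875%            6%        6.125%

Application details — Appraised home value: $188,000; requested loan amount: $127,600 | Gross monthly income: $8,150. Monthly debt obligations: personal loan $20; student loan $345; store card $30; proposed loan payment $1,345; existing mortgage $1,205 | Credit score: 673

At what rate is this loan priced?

5%

Credit score 673 ≥ 599; Total monthly debts = (20 + 345 + 30 + 1,345 + 1,205) = 2,945. Debt-to-income = 2,945/8,150 = 36.1% — meets 38% limit
LTV = 127,600/188,000 = 67.9% ≤ 85%
Credit 673 → row 670–719; LTV 67.9% → column 67.01–75%. Grid cell → 5%.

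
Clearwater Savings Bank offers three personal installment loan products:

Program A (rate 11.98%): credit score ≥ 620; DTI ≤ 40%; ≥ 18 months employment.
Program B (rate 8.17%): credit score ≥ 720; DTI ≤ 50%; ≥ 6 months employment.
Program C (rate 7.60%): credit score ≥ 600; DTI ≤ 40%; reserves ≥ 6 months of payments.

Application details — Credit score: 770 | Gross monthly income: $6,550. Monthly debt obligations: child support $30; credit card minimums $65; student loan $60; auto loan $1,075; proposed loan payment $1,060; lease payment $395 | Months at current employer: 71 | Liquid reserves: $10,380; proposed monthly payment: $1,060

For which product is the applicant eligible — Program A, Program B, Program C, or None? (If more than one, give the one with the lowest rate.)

Program B

Total debts = (30 + 65 + 60 + 1,075 + 1,060 + 395) = 2,685; DTI = 2,685/6,550 = 41%.
Reserves = 10,380/1,060 = 9.8 months.
Program A: score 770 ≥ 620; DTI 41% > 40%; employment 71 ≥ 18 mo → does not qualify.
Program B: score 770 ≥ 720; DTI 41% ≤ 50%; employment 71 ≥ 6 mo → qualifies.
Program C: score 770 ≥ 600; DTI 41% > 40%; reserves 9.8 ≥ 6 mo → does not qualify.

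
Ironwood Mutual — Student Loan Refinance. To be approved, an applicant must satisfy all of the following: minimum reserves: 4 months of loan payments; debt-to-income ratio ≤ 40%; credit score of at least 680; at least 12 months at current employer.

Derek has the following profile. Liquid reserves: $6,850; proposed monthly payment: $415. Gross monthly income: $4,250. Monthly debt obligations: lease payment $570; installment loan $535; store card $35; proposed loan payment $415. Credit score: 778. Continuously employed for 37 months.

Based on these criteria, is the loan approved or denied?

Approved

Reserves = 6,850/415 = 16.5 months ≥ 4
Total monthly debts = (570 + 535 + 35 + 415) = 1,555. DTI: 1,555 ÷ 4,250 = 36.6%, within the 40% cap
Credit score 778 ≥ 680 (meets)
Employment 37 ≥ 12 months
All criteria satisfied.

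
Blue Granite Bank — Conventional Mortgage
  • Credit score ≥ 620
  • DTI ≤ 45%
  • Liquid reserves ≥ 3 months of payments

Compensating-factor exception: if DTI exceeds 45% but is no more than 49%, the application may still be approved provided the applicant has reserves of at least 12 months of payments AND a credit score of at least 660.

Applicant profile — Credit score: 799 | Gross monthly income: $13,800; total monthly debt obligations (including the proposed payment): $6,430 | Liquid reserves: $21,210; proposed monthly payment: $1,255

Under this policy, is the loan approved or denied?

Credit score 799 ≥ 620 (meets base)
DTI: 6,430 ÷ 13,800 = 46.6%, over the 45% base limit.
Liquid reserves cover 21,210/1,255 = 16.9 months — ≥ 3 required
46.6% falls in the override range (45%–49%), so the compensating-factor test applies.
Reserves 16.9 ≥ 12 months; credit score 799 ≥ 660.
Both compensating conditions met → exception applies.

Approved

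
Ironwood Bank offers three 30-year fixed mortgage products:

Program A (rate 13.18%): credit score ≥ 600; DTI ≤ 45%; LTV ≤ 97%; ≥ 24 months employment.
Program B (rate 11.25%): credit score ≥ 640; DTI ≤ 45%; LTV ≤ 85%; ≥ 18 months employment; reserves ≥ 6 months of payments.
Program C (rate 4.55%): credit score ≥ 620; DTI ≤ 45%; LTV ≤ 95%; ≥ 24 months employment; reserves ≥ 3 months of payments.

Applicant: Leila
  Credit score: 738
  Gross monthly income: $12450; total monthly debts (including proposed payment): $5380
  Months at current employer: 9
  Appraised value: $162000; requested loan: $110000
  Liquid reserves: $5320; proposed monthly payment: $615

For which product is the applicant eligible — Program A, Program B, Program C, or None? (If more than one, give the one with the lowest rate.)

DTI = 5,380/12,450 = 43.2%.
LTV = 110,000/162,000 = 67.9%.
Reserves = 5,320/615 = 8.7 months.
Program A: score 738 ≥ 600; DTI 43.2% ≤ 45%; LTV 67.9% ≤ 97%; employment 9 < 24 mo → does not qualify.
Program B: score 738 ≥ 640; DTI 43.2% ≤ 45%; LTV 67.9% ≤ 85%; employment 9 < 18 mo; reserves 8.7 ≥ 6 mo → does not qualify.
Program C: score 738 ≥ 620; DTI 43.2% ≤ 45%; LTV 67.9% ≤ 95%; employment 9 < 24 mo; reserves 8.7 ≥ 3 mo → does not qualify.

None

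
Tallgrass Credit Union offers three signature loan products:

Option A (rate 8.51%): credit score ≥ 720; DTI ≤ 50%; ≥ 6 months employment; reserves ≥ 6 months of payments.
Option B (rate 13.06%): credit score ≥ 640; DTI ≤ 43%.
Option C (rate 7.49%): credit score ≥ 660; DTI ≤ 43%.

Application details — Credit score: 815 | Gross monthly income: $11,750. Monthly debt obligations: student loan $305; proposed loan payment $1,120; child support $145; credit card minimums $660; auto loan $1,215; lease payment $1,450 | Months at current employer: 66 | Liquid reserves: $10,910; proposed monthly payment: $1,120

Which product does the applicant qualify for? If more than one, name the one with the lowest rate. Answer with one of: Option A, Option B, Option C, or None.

Total debts = (305 + 1,120 + 145 + 660 + 1,215 + 1,450) = 4,895; DTI = 4,895/11,750 = 41.7%.
Reserves = 10,910/1,120 = 9.7 months.
Option A: score 815 ≥ 720; DTI 41.7% ≤ 50%; employment 66 ≥ 6 mo; reserves 9.7 ≥ 6 mo → qualifies.
Option B: score 815 ≥ 640; DTI 41.7% ≤ 43% → qualifies.
Option C: score 815 ≥ 660; DTI 41.7% ≤ 43% → qualifies.
Qualifying: Option A, Option B, Option C. Lowest rate is 7.49% → Option C.

Option C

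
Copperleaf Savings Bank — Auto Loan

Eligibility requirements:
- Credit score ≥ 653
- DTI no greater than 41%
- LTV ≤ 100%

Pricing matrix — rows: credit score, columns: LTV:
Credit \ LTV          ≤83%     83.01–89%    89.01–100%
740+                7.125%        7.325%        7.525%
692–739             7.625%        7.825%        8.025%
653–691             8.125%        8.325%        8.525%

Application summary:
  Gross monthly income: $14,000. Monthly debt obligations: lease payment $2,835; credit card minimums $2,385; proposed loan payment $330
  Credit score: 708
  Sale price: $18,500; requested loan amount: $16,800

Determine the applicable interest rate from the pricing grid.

Credit score 708 ≥ 653; Total monthly debts = (2,835 + 2,385 + 330) = 5,550. DTI: 5,550 ÷ 14,000 = 39.6%, within the 41% cap
LTV = 16,800/18,500 = 90.8% ≤ 100%
Row: 708 falls in 692–739. Column: 90.8% falls in 89.01–100%. Rate = 8.025%.

8.025%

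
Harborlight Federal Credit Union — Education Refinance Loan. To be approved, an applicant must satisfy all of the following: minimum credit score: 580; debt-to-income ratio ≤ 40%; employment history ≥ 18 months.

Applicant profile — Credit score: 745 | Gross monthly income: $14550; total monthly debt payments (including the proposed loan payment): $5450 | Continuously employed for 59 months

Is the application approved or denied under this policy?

Approved

Credit score 745 ≥ 580 (meets)
DTI = 5,450/14,550 = 37.5% ≤ 40%
Employment 59 ≥ 18 months
All criteria satisfied.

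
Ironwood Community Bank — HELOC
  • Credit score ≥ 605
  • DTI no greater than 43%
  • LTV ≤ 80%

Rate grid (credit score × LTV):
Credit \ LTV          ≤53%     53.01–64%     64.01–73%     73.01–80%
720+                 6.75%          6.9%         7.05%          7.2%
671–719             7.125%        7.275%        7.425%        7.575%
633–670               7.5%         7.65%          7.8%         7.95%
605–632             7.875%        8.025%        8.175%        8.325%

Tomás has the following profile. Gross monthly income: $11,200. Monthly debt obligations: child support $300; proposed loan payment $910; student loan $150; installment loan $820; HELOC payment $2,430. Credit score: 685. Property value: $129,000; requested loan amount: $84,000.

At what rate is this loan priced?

Credit score 685 ≥ 605; Total monthly debts = (300 + 910 + 150 + 820 + 2,430) = 4,610. Debt-to-income = 4,610/11,200 = 41.2% — meets 43% limit
LTV = 84,000/129,000 = 65.1% ≤ 80%
Row: 685 falls in 671–719. Column: 65.1% falls in 64.01–73%. Rate = 7.425%.

7.425%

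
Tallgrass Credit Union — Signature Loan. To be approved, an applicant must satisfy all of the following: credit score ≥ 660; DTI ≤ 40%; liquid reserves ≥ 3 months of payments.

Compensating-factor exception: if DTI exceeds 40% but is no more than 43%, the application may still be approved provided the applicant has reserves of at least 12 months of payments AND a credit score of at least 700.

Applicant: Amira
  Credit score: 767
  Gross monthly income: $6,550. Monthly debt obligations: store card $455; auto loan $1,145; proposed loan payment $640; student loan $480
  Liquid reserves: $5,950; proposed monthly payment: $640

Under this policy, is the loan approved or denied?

Denied

Credit score 767 ≥ 660 (meets base)
Total debts = (455 + 1,145 + 640 + 480) = 2,720. DTI = 2,720/6,550 = 41.5% > 40% — standard DTI limit exceeded.
Reserves: 5,950 ÷ 640 = 9.3 months (meets 3-month minimum)
DTI 41.5% is within the 40%–43% exception band; checking compensating factors.
Override check — reserves: 9.3 mo (short of 12); score: 767 (ok).
Override conditions not both satisfied; exception does not apply.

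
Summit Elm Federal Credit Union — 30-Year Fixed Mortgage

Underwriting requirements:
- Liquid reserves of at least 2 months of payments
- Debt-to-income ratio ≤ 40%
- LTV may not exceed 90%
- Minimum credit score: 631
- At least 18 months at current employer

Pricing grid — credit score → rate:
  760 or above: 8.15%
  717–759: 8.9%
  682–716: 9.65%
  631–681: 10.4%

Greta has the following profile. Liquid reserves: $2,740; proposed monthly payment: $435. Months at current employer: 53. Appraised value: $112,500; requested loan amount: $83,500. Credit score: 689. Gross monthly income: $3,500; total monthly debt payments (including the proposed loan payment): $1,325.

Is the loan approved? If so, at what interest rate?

Credit score 689 ≥ 631 (meets minimum)
Liquid reserves cover 2,740/435 = 6.3 months — ≥ 2 required
Employment 53 ≥ 18 months
DTI = 1,325/3,500 = 37.9% ≤ 40%
LTV: 83,500 ÷ 112,500 = 74.2%, within 90% cap
All requirements met. Score 689 falls in the 682–716 tier → 9.65%.

Approved at 9.65%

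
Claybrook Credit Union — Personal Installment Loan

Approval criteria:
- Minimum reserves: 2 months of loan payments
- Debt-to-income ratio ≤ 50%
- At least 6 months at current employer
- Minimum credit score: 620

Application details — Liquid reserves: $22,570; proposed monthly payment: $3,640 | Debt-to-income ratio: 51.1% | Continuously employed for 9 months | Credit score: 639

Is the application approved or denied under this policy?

Denied

Reserves = 22,570/3,640 = 6.2 months ≥ 2
DTI 51.1% is over the 50% limit
Employment 9 ≥ 6 months
Credit score 639 ≥ 620 (meets)
Fails on DTI.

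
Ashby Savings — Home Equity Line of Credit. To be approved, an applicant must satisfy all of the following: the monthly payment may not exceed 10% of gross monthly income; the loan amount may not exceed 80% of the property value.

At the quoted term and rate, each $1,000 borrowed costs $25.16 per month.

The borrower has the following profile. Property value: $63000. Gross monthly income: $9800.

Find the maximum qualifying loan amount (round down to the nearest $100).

Payment cap: 10% × $9,800 = $980/month.
At $25.16 per $1,000, that supports 980/25.16 × 1,000 ≈ $38,950 → $38,900.
LTV cap: 80% × $63,000 = $50,400 → $50,400.
Binding constraint: payment-to-income.

$38,900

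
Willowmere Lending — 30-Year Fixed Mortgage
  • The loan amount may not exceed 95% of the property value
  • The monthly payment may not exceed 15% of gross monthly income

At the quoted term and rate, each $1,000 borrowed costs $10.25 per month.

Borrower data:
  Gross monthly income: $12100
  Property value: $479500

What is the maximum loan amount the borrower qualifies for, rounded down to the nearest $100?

$177,000

Payment cap: 15% × $12,100 = $1,815/month.
At $10.25 per $1,000, that supports 1,815/10.25 × 1,000 ≈ $177,073 → $177,000.
LTV cap: 95% × $479,500 = $455,525 → $455,500.
Binding constraint: payment-to-income.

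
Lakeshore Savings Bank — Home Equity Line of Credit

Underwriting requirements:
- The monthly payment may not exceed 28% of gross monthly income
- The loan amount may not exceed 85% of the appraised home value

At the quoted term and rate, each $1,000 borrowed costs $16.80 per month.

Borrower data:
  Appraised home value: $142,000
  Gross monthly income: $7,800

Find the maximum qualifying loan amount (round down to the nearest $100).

Payment cap: 28% × $7,800 = $2,184/month.
At $16.80 per $1,000, that supports 2,184/16.80 × 1,000 ≈ $130,000 → $130,000.
LTV cap: 85% × $142,000 = $120,700 → $120,700.
Binding constraint: loan-to-value.

$120,700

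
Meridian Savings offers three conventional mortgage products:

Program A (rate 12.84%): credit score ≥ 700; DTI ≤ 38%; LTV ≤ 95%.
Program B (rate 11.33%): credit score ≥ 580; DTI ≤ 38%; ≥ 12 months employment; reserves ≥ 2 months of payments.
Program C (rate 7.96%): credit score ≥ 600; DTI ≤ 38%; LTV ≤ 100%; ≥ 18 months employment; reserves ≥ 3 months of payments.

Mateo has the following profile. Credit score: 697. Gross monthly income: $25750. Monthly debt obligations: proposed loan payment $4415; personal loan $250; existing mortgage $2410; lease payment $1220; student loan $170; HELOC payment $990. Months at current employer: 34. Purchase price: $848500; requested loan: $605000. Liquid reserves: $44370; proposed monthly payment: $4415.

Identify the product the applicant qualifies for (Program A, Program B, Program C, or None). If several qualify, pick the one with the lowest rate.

Total debts = (4,415 + 250 + 2,410 + 1,220 + 170 + 990) = 9,455; DTI = 9,455/25,750 = 36.7%.
LTV = 605,000/848,500 = 71.3%.
Reserves = 44,370/4,415 = 10.0 months.
Program A: score 697 < 700; DTI 36.7% ≤ 38%; LTV 71.3% ≤ 95% → does not qualify.
Program B: score 697 ≥ 580; DTI 36.7% ≤ 38%; employment 34 ≥ 12 mo; reserves 10.0 ≥ 2 mo → qualifies.
Program C: score 697 ≥ 600; DTI 36.7% ≤ 38%; LTV 71.3% ≤ 100%; employment 34 ≥ 18 mo; reserves 10.0 ≥ 3 mo → qualifies.
Qualifying: Program B, Program C. Lowest rate is 7.96% → Program C.

Program C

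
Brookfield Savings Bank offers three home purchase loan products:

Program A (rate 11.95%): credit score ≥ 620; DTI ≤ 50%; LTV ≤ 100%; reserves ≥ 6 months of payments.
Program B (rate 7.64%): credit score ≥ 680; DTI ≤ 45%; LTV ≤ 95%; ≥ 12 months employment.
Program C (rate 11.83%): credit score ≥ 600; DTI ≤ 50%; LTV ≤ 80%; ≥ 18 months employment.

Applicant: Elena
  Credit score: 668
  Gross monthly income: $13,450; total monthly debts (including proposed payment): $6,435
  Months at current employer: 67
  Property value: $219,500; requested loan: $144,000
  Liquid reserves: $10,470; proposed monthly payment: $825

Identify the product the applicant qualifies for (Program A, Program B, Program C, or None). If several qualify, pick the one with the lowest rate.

Program C

DTI = 6,435/13,450 = 47.8%.
LTV = 144,000/219,500 = 65.6%.
Reserves = 10,470/825 = 12.7 months.
Program A: score 668 ≥ 620; DTI 47.8% ≤ 50%; LTV 65.6% ≤ 100%; reserves 12.7 ≥ 6 mo → qualifies.
Program B: score 668 < 680; DTI 47.8% > 45%; LTV 65.6% ≤ 95%; employment 67 ≥ 12 mo → does not qualify.
Program C: score 668 ≥ 600; DTI 47.8% ≤ 50%; LTV 65.6% ≤ 80%; employment 67 ≥ 18 mo → qualifies.
Qualifying: Program A, Program C. Lowest rate is 11.83% → Program C.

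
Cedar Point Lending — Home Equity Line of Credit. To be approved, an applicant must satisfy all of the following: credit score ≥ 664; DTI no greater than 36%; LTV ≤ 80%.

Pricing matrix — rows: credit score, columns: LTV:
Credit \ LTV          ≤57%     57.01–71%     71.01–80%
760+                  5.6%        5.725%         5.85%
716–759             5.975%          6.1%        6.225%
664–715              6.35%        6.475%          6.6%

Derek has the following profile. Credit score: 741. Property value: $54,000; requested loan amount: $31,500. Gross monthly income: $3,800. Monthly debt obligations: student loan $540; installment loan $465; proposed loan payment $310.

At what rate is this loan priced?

6.1%

Credit score 741 ≥ 664; Total monthly debts = (540 + 465 + 310) = 1,315. Debt-to-income = 1,315/3,800 = 34.6% — meets 36% limit
LTV: 31,500 ÷ 54,000 = 58.3%, within 80% cap
Credit 741 → row 716–759; LTV 58.3% → column 57.01–71%. Grid cell → 6.1%.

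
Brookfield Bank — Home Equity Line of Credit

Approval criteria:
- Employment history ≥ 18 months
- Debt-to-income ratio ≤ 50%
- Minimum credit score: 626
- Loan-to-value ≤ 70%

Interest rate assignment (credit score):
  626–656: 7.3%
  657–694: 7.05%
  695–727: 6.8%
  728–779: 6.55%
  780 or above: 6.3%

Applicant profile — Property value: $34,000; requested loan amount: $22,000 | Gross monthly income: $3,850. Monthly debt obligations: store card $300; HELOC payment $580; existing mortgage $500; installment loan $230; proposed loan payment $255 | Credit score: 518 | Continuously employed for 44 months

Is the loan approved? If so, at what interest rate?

Credit score 518 < 626 (below minimum)
LTV = 22,000/34,000 = 64.7% ≤ 70%
Employment 44 ≥ 18 months
Total monthly debts = (300 + 580 + 500 + 230 + 255) = 1,865. Debt-to-income = 1,865/3,850 = 48.4% — meets 50% limit
Not all requirements met → denied.

Denied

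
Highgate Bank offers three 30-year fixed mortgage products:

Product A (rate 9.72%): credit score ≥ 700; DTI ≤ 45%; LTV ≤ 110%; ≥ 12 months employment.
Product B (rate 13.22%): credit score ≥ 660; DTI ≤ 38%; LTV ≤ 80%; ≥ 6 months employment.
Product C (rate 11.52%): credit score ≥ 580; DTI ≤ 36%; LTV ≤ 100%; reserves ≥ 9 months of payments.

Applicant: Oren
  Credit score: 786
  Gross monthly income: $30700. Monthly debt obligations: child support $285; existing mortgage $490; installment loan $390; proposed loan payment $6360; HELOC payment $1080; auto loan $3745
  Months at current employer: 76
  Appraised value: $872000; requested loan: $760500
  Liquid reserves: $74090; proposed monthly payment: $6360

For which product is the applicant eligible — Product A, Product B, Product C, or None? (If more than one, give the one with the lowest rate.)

Total debts = (285 + 490 + 390 + 6,360 + 1,080 + 3,745) = 12,350; DTI = 12,350/30,700 = 40.2%.
LTV = 760,500/872,000 = 87.2%.
Reserves = 74,090/6,360 = 11.6 months.
Product A: score 786 ≥ 700; DTI 40.2% ≤ 45%; LTV 87.2% ≤ 110%; employment 76 ≥ 12 mo → qualifies.
Product B: score 786 ≥ 660; DTI 40.2% > 38%; LTV 87.2% > 80%; employment 76 ≥ 6 mo → does not qualify.
Product C: score 786 ≥ 580; DTI 40.2% > 36%; LTV 87.2% ≤ 100%; reserves 11.6 ≥ 9 mo → does not qualify.

Product A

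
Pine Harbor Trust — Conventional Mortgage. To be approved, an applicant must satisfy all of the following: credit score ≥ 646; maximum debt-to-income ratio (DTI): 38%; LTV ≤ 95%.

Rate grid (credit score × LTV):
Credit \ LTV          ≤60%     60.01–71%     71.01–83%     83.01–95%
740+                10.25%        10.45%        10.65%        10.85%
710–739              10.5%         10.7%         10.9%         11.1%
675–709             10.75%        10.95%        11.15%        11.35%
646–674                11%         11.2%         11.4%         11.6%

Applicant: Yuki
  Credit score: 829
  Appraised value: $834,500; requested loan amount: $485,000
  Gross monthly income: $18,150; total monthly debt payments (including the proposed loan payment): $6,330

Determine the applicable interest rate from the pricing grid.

10.25%

Credit score 829 ≥ 646; Debt-to-income = 6,330/18,150 = 34.9% — meets 38% limit
LTV: 485,000 ÷ 834,500 = 58.1%, within 95% cap
Credit 829 → row 740+; LTV 58.1% → column ≤60%. Grid cell → 10.25%.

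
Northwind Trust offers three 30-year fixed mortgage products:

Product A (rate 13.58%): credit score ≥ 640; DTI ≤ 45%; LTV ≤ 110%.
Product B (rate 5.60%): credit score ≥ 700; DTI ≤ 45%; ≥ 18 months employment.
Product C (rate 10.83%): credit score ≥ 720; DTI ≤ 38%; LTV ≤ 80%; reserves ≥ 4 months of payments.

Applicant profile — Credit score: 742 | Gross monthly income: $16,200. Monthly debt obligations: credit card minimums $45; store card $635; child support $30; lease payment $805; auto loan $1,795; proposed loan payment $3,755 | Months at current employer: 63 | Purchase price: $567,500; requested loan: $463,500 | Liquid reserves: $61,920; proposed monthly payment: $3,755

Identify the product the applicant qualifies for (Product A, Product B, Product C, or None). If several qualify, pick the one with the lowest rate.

Total debts = (45 + 635 + 30 + 805 + 1,795 + 3,755) = 7,065; DTI = 7,065/16,200 = 43.6%.
LTV = 463,500/567,500 = 81.7%.
Reserves = 61,920/3,755 = 16.5 months.
Product A: score 742 ≥ 640; DTI 43.6% ≤ 45%; LTV 81.7% ≤ 110% → qualifies.
Product B: score 742 ≥ 700; DTI 43.6% ≤ 45%; employment 63 ≥ 18 mo → qualifies.
Product C: score 742 ≥ 720; DTI 43.6% > 38%; LTV 81.7% > 80%; reserves 16.5 ≥ 4 mo → does not qualify.
Qualifying: Product A, Product B. Lowest rate is 5.60% → Product B.

Product B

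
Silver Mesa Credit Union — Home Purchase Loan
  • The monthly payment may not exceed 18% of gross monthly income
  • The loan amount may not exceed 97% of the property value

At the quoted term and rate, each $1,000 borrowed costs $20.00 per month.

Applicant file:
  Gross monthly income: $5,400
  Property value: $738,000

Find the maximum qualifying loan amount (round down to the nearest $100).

Payment cap: 18% × $5,400 = $972/month.
At $20.00 per $1,000, that supports 972/20.00 × 1,000 ≈ $48,600 → $48,600.
LTV cap: 97% × $738,000 = $715,860 → $715,800.
Binding constraint: payment-to-income.

$48,600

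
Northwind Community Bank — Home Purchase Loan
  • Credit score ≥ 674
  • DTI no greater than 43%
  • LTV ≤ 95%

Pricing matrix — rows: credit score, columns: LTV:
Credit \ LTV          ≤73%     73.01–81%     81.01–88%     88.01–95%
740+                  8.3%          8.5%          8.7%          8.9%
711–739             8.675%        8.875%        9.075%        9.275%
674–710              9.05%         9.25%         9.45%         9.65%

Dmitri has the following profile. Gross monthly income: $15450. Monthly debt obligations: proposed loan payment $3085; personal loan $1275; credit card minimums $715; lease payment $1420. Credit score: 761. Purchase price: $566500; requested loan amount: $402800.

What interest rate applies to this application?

Credit score 761 ≥ 674; Total monthly debts = (3,085 + 1,275 + 715 + 1,420) = 6,495. Debt-to-income = 6,495/15,450 = 42% — meets 43% limit
Loan-to-value = 402,800/566,500 = 71.1% — pass (95% max)
Credit 761 → row 740+; LTV 71.1% → column ≤73%. Grid cell → 8.3%.

8.3%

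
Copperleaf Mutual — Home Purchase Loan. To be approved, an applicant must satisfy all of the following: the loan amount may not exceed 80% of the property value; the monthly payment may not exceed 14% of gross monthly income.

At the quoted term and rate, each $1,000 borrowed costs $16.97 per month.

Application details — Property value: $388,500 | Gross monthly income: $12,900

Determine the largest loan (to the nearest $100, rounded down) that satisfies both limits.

$106,400

Payment cap: 14% × $12,900 = $1,806/month.
At $16.97 per $1,000, that supports 1,806/16.97 × 1,000 ≈ $106,423 → $106,400.
LTV cap: 80% × $388,500 = $310,800 → $310,800.
Binding constraint: payment-to-income.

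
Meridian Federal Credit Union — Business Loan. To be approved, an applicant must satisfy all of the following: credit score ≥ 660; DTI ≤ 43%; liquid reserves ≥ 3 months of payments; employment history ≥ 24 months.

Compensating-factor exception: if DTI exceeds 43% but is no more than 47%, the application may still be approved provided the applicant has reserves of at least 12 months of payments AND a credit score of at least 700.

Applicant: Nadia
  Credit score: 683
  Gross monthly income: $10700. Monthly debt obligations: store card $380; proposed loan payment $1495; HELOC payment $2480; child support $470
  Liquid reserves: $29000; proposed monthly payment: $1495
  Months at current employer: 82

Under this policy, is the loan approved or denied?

Denied

Credit score 683 ≥ 660 (meets base)
Total debts = (380 + 1,495 + 2,480 + 470) = 4,825. DTI: 4,825 ÷ 10,700 = 45.1%, over the 43% base limit.
Reserves = 29,000/1,495 = 19.4 months ≥ 3
Employment 82 ≥ 24 months
45.1% falls in the override range (43%–47%), so the compensating-factor test applies.
Reserves 19.4 ≥ 12 months; credit score 683 < 700.
Compensating-factor requirement not fully met.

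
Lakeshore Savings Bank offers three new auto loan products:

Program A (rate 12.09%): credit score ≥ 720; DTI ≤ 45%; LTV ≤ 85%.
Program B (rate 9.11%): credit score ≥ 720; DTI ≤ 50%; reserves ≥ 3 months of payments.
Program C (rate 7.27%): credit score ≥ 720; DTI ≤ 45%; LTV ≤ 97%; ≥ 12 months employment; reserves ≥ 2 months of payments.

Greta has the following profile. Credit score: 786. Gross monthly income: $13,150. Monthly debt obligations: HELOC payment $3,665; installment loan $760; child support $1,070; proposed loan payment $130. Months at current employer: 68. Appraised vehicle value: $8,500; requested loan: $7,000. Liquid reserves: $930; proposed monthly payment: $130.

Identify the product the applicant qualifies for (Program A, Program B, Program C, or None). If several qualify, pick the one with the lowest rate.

Program C

Total debts = (3,665 + 760 + 1,070 + 130) = 5,625; DTI = 5,625/13,150 = 42.8%.
LTV = 7,000/8,500 = 82.4%.
Reserves = 930/130 = 7.2 months.
Program A: score 786 ≥ 720; DTI 42.8% ≤ 45%; LTV 82.4% ≤ 85% → qualifies.
Program B: score 786 ≥ 720; DTI 42.8% ≤ 50%; reserves 7.2 ≥ 3 mo → qualifies.
Program C: score 786 ≥ 720; DTI 42.8% ≤ 45%; LTV 82.4% ≤ 97%; employment 68 ≥ 12 mo; reserves 7.2 ≥ 2 mo → qualifies.
Qualifying: Program A, Program B, Program C. Lowest rate is 7.27% → Program C.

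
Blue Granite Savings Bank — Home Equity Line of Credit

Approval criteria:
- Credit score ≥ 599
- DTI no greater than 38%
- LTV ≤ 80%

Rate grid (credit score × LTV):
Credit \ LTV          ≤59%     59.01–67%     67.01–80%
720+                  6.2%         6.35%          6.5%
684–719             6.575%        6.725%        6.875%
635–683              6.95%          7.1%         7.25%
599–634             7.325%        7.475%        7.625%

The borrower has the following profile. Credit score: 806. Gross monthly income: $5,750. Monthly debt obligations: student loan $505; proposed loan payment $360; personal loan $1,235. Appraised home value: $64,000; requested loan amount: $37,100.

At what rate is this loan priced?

Credit score 806 ≥ 599; Total monthly debts = (505 + 360 + 1,235) = 2,100. DTI: 2,100 ÷ 5,750 = 36.5%, within the 38% cap
Loan-to-value = 37,100/64,000 = 58% — pass (80% max)
Credit 806 → row 720+; LTV 58% → column ≤59%. Grid cell → 6.2%.

6.2%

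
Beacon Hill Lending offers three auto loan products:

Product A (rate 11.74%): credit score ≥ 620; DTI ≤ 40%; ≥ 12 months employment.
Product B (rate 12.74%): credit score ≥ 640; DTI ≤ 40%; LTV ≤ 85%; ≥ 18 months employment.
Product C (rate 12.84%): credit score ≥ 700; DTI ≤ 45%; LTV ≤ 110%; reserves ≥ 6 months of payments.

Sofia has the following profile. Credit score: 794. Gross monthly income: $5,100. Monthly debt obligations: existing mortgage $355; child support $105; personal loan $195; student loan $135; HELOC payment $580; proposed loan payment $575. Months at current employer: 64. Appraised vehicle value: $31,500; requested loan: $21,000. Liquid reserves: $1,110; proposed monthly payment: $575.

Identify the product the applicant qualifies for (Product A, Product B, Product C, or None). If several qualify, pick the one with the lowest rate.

Total debts = (355 + 105 + 195 + 135 + 580 + 575) = 1,945; DTI = 1,945/5,100 = 38.1%.
LTV = 21,000/31,500 = 66.7%.
Reserves = 1,110/575 = 1.9 months.
Product A: score 794 ≥ 620; DTI 38.1% ≤ 40%; employment 64 ≥ 12 mo → qualifies.
Product B: score 794 ≥ 640; DTI 38.1% ≤ 40%; LTV 66.7% ≤ 85%; employment 64 ≥ 18 mo → qualifies.
Product C: score 794 ≥ 700; DTI 38.1% ≤ 45%; LTV 66.7% ≤ 110%; reserves 1.9 < 6 mo → does not qualify.
Qualifying: Product A, Product B. Lowest rate is 11.74% → Product A.

Product A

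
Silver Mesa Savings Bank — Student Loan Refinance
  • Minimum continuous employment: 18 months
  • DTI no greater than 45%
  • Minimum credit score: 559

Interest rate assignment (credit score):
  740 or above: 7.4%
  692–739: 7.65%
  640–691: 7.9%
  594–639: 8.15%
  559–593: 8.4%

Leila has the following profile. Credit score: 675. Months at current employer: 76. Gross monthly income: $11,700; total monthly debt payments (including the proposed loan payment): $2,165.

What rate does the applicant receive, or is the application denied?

Approved at 7.9%

Credit score 675 ≥ 559 (meets minimum)
DTI = 2,165/11,700 = 18.5% ≤ 45%
Employment 76 ≥ 18 months
All requirements met. Score 675 falls in the 640–691 tier → 7.9%.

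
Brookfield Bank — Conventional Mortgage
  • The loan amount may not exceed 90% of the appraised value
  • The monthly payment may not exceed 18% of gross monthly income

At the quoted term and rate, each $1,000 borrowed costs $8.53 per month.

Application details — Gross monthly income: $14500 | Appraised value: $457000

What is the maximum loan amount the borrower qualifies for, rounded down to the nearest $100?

$305,900

Payment cap: 18% × $14,500 = $2,610/month.
At $8.53 per $1,000, that supports 2,610/8.53 × 1,000 ≈ $305,978 → $305,900.
LTV cap: 90% × $457,000 = $411,300 → $411,300.
Binding constraint: payment-to-income.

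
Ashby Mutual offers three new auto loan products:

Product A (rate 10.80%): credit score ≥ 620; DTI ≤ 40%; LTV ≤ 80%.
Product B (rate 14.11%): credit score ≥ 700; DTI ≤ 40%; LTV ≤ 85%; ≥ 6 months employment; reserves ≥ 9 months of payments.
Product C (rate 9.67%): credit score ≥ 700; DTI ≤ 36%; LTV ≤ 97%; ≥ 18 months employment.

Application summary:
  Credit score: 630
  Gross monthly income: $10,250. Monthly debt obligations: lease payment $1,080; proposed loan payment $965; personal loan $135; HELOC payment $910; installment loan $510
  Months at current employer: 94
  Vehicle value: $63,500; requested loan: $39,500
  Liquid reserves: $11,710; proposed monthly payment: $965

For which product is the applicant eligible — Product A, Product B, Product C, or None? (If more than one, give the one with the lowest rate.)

Total debts = (1,080 + 965 + 135 + 910 + 510) = 3,600; DTI = 3,600/10,250 = 35.1%.
LTV = 39,500/63,500 = 62.2%.
Reserves = 11,710/965 = 12.1 months.
Product A: score 630 ≥ 620; DTI 35.1% ≤ 40%; LTV 62.2% ≤ 80% → qualifies.
Product B: score 630 < 700; DTI 35.1% ≤ 40%; LTV 62.2% ≤ 85%; employment 94 ≥ 6 mo; reserves 12.1 ≥ 9 mo → does not qualify.
Product C: score 630 < 700; DTI 35.1% ≤ 36%; LTV 62.2% ≤ 97%; employment 94 ≥ 18 mo → does not qualify.

Product A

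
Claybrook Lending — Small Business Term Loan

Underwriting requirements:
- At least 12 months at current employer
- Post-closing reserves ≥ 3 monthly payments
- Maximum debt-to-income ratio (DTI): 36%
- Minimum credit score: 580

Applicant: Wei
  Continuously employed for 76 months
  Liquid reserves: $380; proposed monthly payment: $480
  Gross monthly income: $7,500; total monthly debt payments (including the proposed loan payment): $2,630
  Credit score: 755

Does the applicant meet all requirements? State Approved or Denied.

Denied

Employment 76 ≥ 12 months
Reserves = 380/480 = 0.8 months < 3
DTI = 2,630/7,500 = 35.1% ≤ 36%
Credit score 755 ≥ 580 (meets)
Fails on reserves.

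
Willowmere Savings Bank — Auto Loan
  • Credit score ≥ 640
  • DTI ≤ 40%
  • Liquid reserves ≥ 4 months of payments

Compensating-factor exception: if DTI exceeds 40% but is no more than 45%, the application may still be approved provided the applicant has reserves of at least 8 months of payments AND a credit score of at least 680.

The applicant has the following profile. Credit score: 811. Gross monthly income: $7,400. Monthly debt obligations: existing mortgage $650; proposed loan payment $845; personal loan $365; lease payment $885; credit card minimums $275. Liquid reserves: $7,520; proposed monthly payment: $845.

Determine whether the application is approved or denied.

Approved

Credit score 811 ≥ 640 (meets base)
Total debts = (650 + 845 + 365 + 885 + 275) = 3,020. DTI: 3,020 ÷ 7,400 = 40.8%, over the 40% base limit.
Reserves: 7,520 ÷ 845 = 8.9 months (meets 4-month minimum)
DTI 40.8% is within the 40%–45% exception band; checking compensating factors.
Reserves 8.9 ≥ 8 months; credit score 811 ≥ 680.
Both compensating conditions met → exception applies.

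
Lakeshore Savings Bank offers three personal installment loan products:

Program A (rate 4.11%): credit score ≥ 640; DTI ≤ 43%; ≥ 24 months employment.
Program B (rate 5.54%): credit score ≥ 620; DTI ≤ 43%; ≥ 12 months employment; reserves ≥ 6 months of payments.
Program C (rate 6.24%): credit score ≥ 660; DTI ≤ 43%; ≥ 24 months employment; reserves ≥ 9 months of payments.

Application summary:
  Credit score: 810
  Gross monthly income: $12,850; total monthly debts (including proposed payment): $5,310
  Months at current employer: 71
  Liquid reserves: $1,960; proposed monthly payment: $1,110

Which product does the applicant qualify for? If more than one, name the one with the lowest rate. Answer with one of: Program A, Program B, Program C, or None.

Program A

DTI = 5,310/12,850 = 41.3%.
Reserves = 1,960/1,110 = 1.8 months.
Program A: score 810 ≥ 640; DTI 41.3% ≤ 43%; employment 71 ≥ 24 mo → qualifies.
Program B: score 810 ≥ 620; DTI 41.3% ≤ 43%; employment 71 ≥ 12 mo; reserves 1.8 < 6 mo → does not qualify.
Program C: score 810 ≥ 660; DTI 41.3% ≤ 43%; employment 71 ≥ 24 mo; reserves 1.8 < 9 mo → does not qualify.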